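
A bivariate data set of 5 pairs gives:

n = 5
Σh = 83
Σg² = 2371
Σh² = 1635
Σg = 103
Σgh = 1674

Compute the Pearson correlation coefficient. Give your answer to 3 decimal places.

-0.141

r = (nΣgh − ΣgΣh) / √[(nΣg² − (Σg)²)(nΣh² − (Σh)²)]
Numerator: 5×1674 − 103×83 = -179
Denominator: √[(11855 − 10609)(8175 − 6889)] = √[1246 × 1286] = 1265.8420
r = -179 / 1265.8420 ≈ -0.141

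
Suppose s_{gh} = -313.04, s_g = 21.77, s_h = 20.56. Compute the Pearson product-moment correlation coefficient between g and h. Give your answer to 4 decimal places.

r = Cov(g,h) / (s_g · s_h) = -313.04 / (21.77 × 20.56)
  = -313.04 / 447.5912 ≈ -0.6994

-0.6994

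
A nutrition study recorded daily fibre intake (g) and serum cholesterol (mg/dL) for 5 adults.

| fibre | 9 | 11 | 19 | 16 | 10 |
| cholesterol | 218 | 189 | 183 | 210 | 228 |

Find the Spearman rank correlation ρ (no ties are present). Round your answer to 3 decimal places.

-0.800

Rank fibre: 1, 3, 5, 4, 2
Rank cholesterol: 4, 2, 1, 3, 5
d = rank(fibre) − rank(cholesterol): -3, 1, 4, 1, -3; Σd² = 36
ρ = 1 − 6Σd² / [n(n²−1)] = 1 − 6×36 / (5×24) = 1 − 216/120 ≈ -0.800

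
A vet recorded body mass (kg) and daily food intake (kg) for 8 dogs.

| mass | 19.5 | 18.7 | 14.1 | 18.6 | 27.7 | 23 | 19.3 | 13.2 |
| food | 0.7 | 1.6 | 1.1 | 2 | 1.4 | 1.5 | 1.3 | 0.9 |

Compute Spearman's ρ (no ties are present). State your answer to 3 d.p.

0.143

Rank mass: 6, 4, 2, 3, 8, 7, 5, 1
Rank food: 1, 7, 3, 8, 5, 6, 4, 2
d = rank(mass) − rank(food): 5, -3, -1, -5, 3, 1, 1, -1; Σd² = 72
ρ = 1 − 6Σd² / [n(n²−1)] = 1 − 6×72 / (8×63) = 1 − 432/504 ≈ 0.143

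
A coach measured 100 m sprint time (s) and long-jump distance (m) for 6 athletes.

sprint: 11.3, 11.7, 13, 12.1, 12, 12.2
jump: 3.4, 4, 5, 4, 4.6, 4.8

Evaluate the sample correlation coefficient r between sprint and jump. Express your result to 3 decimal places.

n = 6, Σx = 72.3, Σy = 25.8, Σx² = 872.83, Σy² = 112.76, Σxy = 312.38
nΣxy − ΣxΣy = 1874.28 − 1865.34 = 8.94
nΣx² − (Σx)² = 5236.98 − 5227.29 = 9.69; nΣy² − (Σy)² = 676.56 − 665.64 = 10.92
r = 8.94 / √(9.69 × 10.92) = 8.94 / 10.2866 ≈ 0.869

0.869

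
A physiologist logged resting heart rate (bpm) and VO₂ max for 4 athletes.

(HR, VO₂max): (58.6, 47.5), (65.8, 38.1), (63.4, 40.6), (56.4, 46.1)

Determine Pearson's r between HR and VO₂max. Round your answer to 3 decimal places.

n = 4, Σx = 244.2, Σy = 172.3, Σx² = 14964.12, Σy² = 7481.43, Σxy = 10464.56
nΣxy − ΣxΣy = 41858.24 − 42075.66 = -217.42
nΣx² − (Σx)² = 59856.48 − 59633.64 = 222.84; nΣy² − (Σy)² = 29925.72 − 29687.29 = 238.43
r = -217.42 / √(222.84 × 238.43) = -217.42 / 230.5032 ≈ -0.943

-0.943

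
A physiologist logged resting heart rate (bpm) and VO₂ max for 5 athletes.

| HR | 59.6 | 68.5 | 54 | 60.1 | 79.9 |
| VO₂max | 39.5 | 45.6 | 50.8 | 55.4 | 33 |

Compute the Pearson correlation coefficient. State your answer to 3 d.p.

-0.731

n = 5, Σx = 322.1, Σy = 224.3, Σx² = 21156.43, Σy² = 10378.41, Σxy = 14187.24
nΣxy − ΣxΣy = 70936.2 − 72247.03 = -1310.83
nΣx² − (Σx)² = 105782.15 − 103748.41 = 2033.74; nΣy² − (Σy)² = 51892.05 − 50310.49 = 1581.56
r = -1310.83 / √(2033.74 × 1581.56) = -1310.83 / 1793.4553 ≈ -0.731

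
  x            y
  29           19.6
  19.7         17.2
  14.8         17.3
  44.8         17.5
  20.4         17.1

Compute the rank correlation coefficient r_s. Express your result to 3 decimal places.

0.500

Rank x: 4, 2, 1, 5, 3
Rank y: 5, 2, 3, 4, 1
d = rank(x) − rank(y): -1, 0, -2, 1, 2; Σd² = 10
ρ = 1 − 6Σd² / [n(n²−1)] = 1 − 6×10 / (5×24) = 1 − 60/120 ≈ 0.500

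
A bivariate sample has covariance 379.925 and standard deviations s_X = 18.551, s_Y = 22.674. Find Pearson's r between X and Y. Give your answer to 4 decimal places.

r = Cov(X,Y) / (s_X · s_Y) = 379.925 / (18.551 × 22.674)
  = 379.925 / 420.6254 ≈ 0.9032

0.9032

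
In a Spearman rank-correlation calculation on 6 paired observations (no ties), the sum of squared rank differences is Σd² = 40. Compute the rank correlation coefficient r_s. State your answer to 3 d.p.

ρ = 1 − 6Σd² / [n(n²−1)] = 1 − 6×40 / (6×35)
  = 1 − 240/210 = 1 − 1.1429 ≈ -0.143

-0.143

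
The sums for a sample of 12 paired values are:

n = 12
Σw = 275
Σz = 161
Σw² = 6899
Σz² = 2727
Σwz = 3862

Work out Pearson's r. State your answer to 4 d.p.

0.2964

r = (nΣwz − ΣwΣz) / √[(nΣw² − (Σw)²)(nΣz² − (Σz)²)]
Numerator: 12×3862 − 275×161 = 2069
Denominator: √[(82788 − 75625)(32724 − 25921)] = √[7163 × 6803] = 6980.6797
r = 2069 / 6980.6797 ≈ 0.2964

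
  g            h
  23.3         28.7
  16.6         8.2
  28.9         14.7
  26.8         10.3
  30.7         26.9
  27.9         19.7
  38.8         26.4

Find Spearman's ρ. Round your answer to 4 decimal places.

Rank g: 2, 1, 5, 3, 6, 4, 7
Rank h: 7, 1, 3, 2, 6, 4, 5
d = rank(g) − rank(h): -5, 0, 2, 1, 0, 0, 2; Σd² = 34
ρ = 1 − 6Σd² / [n(n²−1)] = 1 − 6×34 / (7×48) = 1 − 204/336 ≈ 0.3929

0.3929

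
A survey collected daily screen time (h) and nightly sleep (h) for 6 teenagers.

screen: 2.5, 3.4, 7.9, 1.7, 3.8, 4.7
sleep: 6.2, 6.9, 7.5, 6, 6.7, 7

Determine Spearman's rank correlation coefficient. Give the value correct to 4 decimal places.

Rank screen: 2, 3, 6, 1, 4, 5
Rank sleep: 2, 4, 6, 1, 3, 5
d = rank(screen) − rank(sleep): 0, -1, 0, 0, 1, 0; Σd² = 2
ρ = 1 − 6Σd² / [n(n²−1)] = 1 − 6×2 / (6×35) = 1 − 12/210 ≈ 0.9429

0.9429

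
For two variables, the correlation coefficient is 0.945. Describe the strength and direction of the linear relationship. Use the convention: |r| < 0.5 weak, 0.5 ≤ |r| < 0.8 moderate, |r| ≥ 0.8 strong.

r = 0.945 > 0 so the relationship is positive.
|r| = 0.945, which falls in the strong range.

strong positive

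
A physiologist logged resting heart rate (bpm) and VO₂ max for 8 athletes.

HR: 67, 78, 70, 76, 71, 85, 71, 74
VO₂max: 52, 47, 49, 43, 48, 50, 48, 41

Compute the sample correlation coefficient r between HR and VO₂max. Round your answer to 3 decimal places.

n = 8, Σx = 592, Σy = 378, Σx² = 44032, Σy² = 17952, Σxy = 27948
nΣxy − ΣxΣy = 223584 − 223776 = -192
nΣx² − (Σx)² = 352256 − 350464 = 1792; nΣy² − (Σy)² = 143616 − 142884 = 732
r = -192 / √(1792 × 732) = -192 / 1145.3139 ≈ -0.168

-0.168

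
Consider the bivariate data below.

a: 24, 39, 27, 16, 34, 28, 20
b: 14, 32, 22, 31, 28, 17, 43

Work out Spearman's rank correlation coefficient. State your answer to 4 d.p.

Rank a: 3, 7, 4, 1, 6, 5, 2
Rank b: 1, 6, 3, 5, 4, 2, 7
d = rank(a) − rank(b): 2, 1, 1, -4, 2, 3, -5; Σd² = 60
ρ = 1 − 6Σd² / [n(n²−1)] = 1 − 6×60 / (7×48) = 1 − 360/336 ≈ -0.0714

-0.0714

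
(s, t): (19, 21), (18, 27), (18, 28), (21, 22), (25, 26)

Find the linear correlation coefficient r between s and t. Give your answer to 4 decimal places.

n = 5, Σs = 101, Σt = 124, Σs² = 2075, Σt² = 3114, Σst = 2501
nΣst − ΣsΣt = 12505 − 12524 = -19
nΣs² − (Σs)² = 10375 − 10201 = 174; nΣt² − (Σt)² = 15570 − 15376 = 194
r = -19 / √(174 × 194) = -19 / 183.7281 ≈ -0.1034

-0.1034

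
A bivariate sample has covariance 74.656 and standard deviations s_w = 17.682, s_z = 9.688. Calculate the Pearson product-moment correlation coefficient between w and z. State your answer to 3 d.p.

r = Cov(w,z) / (s_w · s_z) = 74.656 / (17.682 × 9.688)
  = 74.656 / 171.3032 ≈ 0.436

0.436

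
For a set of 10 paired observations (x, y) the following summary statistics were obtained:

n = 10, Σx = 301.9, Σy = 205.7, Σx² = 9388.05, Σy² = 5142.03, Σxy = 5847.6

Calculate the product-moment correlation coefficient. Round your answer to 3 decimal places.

-0.726

r = (nΣxy − ΣxΣy) / √[(nΣx² − (Σx)²)(nΣy² − (Σy)²)]
Numerator: 10×5847.6 − 301.9×205.7 = -3624.83
Denominator: √[(93880.5 − 91143.61)(51420.3 − 42312.49)] = √[2736.89 × 9107.81] = 4992.7021
r = -3624.83 / 4992.7021 ≈ -0.726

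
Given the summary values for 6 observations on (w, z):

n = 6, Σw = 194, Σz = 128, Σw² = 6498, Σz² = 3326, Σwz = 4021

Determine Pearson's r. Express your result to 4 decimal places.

-0.3213

r = (nΣwz − ΣwΣz) / √[(nΣw² − (Σw)²)(nΣz² − (Σz)²)]
Numerator: 6×4021 − 194×128 = -706
Denominator: √[(38988 − 37636)(19956 − 16384)] = √[1352 × 3572] = 2197.5768
r = -706 / 2197.5768 ≈ -0.3213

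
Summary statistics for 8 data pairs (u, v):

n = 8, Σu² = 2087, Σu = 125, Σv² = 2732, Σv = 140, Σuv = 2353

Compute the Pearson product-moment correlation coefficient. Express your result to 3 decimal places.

r = (nΣuv − ΣuΣv) / √[(nΣu² − (Σu)²)(nΣv² − (Σv)²)]
Numerator: 8×2353 − 125×140 = 1324
Denominator: √[(16696 − 15625)(21856 − 19600)] = √[1071 × 2256] = 1554.4054
r = 1324 / 1554.4054 ≈ 0.852

0.852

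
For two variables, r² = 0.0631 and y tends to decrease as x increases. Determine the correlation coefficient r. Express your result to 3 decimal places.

|r| = √0.0631 = 0.251
The association is negative, so r = −0.251.

-0.251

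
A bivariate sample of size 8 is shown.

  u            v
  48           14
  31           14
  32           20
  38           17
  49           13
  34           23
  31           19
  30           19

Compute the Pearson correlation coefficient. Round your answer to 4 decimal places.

n = 8, Σu = 293, Σv = 139, Σu² = 11151, Σv² = 2501, Σuv = 4970
nΣuv − ΣuΣv = 39760 − 40727 = -967
nΣu² − (Σu)² = 89208 − 85849 = 3359; nΣv² − (Σv)² = 20008 − 19321 = 687
r = -967 / √(3359 × 687) = -967 / 1519.0895 ≈ -0.6366

-0.6366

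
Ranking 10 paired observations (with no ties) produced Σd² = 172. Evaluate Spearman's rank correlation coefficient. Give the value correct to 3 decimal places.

-0.042

ρ = 1 − 6Σd² / [n(n²−1)] = 1 − 6×172 / (10×99)
  = 1 − 1032/990 = 1 − 1.0424 ≈ -0.042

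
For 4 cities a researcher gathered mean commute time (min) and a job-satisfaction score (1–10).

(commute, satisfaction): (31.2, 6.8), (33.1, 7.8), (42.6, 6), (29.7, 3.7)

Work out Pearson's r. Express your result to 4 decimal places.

n = 4, Σx = 136.6, Σy = 24.3, Σx² = 4765.9, Σy² = 156.77, Σxy = 835.83
nΣxy − ΣxΣy = 3343.32 − 3319.38 = 23.94
nΣx² − (Σx)² = 19063.6 − 18659.56 = 404.04; nΣy² − (Σy)² = 627.08 − 590.49 = 36.59
r = 23.94 / √(404.04 × 36.59) = 23.94 / 121.5887 ≈ 0.1969

0.1969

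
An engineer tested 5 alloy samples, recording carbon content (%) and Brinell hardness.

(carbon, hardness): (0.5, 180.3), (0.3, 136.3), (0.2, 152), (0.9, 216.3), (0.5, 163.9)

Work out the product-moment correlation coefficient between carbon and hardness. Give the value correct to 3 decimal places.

n = 5, Σx = 2.4, Σy = 848.8, Σx² = 1.44, Σy² = 147838.68, Σxy = 438.06
nΣxy − ΣxΣy = 2190.3 − 2037.12 = 153.18
nΣx² − (Σx)² = 7.2 − 5.76 = 1.44; nΣy² − (Σy)² = 739193.4 − 720461.44 = 18731.96
r = 153.18 / √(1.44 × 18731.96) = 153.18 / 164.2377 ≈ 0.933

0.933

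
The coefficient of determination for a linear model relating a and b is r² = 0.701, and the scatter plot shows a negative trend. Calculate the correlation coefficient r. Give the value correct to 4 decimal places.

-0.8373

|r| = √0.701 = 0.8373
The association is negative, so r = −0.8373.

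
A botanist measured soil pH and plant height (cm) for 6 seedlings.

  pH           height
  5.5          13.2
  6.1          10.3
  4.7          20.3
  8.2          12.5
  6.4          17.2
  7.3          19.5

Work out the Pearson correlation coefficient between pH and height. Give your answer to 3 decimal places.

-0.248

n = 6, Σx = 38.2, Σy = 93, Σx² = 251.04, Σy² = 1524.76, Σxy = 585.77
nΣxy − ΣxΣy = 3514.62 − 3552.6 = -37.98
nΣx² − (Σx)² = 1506.24 − 1459.24 = 47; nΣy² − (Σy)² = 9148.56 − 8649 = 499.56
r = -37.98 / √(47 × 499.56) = -37.98 / 153.2296 ≈ -0.248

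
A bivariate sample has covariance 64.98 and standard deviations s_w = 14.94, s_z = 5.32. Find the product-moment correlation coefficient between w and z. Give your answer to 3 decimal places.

0.818

r = Cov(w,z) / (s_w · s_z) = 64.98 / (14.94 × 5.32)
  = 64.98 / 79.4808 ≈ 0.818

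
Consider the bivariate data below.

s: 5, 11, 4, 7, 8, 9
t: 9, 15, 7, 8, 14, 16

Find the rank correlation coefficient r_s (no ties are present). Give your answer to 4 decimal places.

0.8857

Rank s: 2, 6, 1, 3, 4, 5
Rank t: 3, 5, 1, 2, 4, 6
d = rank(s) − rank(t): -1, 1, 0, 1, 0, -1; Σd² = 4
ρ = 1 − 6Σd² / [n(n²−1)] = 1 − 6×4 / (6×35) = 1 − 24/210 ≈ 0.8857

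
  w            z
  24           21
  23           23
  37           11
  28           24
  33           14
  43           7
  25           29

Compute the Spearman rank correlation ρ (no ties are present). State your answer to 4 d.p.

-0.7143

Rank w: 2, 1, 6, 4, 5, 7, 3
Rank z: 4, 5, 2, 6, 3, 1, 7
d = rank(w) − rank(z): -2, -4, 4, -2, 2, 6, -4; Σd² = 96
ρ = 1 − 6Σd² / [n(n²−1)] = 1 − 6×96 / (7×48) = 1 − 576/336 ≈ -0.7143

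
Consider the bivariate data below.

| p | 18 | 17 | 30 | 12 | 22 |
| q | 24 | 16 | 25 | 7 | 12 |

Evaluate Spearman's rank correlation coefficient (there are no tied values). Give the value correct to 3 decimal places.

0.700

Rank p: 3, 2, 5, 1, 4
Rank q: 4, 3, 5, 1, 2
d = rank(p) − rank(q): -1, -1, 0, 0, 2; Σd² = 6
ρ = 1 − 6Σd² / [n(n²−1)] = 1 − 6×6 / (5×24) = 1 − 36/120 ≈ 0.700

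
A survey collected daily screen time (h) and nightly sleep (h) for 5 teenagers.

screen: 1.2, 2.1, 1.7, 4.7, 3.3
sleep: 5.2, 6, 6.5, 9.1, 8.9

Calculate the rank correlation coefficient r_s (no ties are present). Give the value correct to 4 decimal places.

Rank screen: 1, 3, 2, 5, 4
Rank sleep: 1, 2, 3, 5, 4
d = rank(screen) − rank(sleep): 0, 1, -1, 0, 0; Σd² = 2
ρ = 1 − 6Σd² / [n(n²−1)] = 1 − 6×2 / (5×24) = 1 − 12/120 ≈ 0.9000

0.9000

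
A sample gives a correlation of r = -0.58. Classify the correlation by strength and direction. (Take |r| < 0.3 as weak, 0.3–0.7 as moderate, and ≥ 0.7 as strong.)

r = -0.58 < 0 so the relationship is negative.
|r| = 0.58, which falls in the moderate range.

moderate negative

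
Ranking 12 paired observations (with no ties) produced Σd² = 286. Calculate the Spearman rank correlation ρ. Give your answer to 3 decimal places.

0.000

ρ = 1 − 6Σd² / [n(n²−1)] = 1 − 6×286 / (12×143)
  = 1 − 1716/1716 = 1 − 1.0000 ≈ 0.000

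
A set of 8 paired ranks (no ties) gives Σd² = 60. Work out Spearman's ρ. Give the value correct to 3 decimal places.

0.286

ρ = 1 − 6Σd² / [n(n²−1)] = 1 − 6×60 / (8×63)
  = 1 − 360/504 = 1 − 0.7143 ≈ 0.286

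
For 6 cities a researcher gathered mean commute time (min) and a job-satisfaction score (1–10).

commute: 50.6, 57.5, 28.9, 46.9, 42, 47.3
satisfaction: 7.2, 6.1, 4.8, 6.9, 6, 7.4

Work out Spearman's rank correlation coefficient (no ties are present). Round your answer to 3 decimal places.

Rank commute: 5, 6, 1, 3, 2, 4
Rank satisfaction: 5, 3, 1, 4, 2, 6
d = rank(commute) − rank(satisfaction): 0, 3, 0, -1, 0, -2; Σd² = 14
ρ = 1 − 6Σd² / [n(n²−1)] = 1 − 6×14 / (6×35) = 1 − 84/210 ≈ 0.600

0.600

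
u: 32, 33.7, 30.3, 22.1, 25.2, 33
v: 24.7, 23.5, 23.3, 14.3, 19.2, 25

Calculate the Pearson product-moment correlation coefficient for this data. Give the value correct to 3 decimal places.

0.956

n = 6, Σu = 176.3, Σv = 130, Σu² = 5290.23, Σv² = 2903.36, Σuv = 3913.21
nΣuv − ΣuΣv = 23479.26 − 22919 = 560.26
nΣu² − (Σu)² = 31741.38 − 31081.69 = 659.69; nΣv² − (Σv)² = 17420.16 − 16900 = 520.16
r = 560.26 / √(659.69 × 520.16) = 560.26 / 585.7852 ≈ 0.956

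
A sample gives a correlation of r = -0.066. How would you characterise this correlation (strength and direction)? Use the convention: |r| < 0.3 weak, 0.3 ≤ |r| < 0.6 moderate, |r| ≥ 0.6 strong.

r = -0.066 < 0 so the relationship is negative.
|r| = 0.066, which falls in the weak range.

weak negative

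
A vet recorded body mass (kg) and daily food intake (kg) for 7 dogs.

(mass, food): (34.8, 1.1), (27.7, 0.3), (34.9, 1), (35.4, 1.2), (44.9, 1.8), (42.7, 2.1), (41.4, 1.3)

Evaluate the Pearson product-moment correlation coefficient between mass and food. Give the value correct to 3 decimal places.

n = 7, Σx = 261.8, Σy = 8.8, Σx² = 10002.76, Σy² = 13.08, Σxy = 348.28
nΣxy − ΣxΣy = 2437.96 − 2303.84 = 134.12
nΣx² − (Σx)² = 70019.32 − 68539.24 = 1480.08; nΣy² − (Σy)² = 91.56 − 77.44 = 14.12
r = 134.12 / √(1480.08 × 14.12) = 134.12 / 144.5639 ≈ 0.928

0.928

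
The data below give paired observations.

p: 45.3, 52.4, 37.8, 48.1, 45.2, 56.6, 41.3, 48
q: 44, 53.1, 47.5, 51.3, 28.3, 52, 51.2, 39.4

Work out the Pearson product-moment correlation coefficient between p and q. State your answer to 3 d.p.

0.246

n = 8, Σp = 374.7, Σq = 366.8, Σp² = 17796.59, Σq² = 17322.24, Σpq = 17266.79
nΣpq − ΣpΣq = 138134.32 − 137439.96 = 694.36
nΣp² − (Σp)² = 142372.72 − 140400.09 = 1972.63; nΣq² − (Σq)² = 138577.92 − 134542.24 = 4035.68
r = 694.36 / √(1972.63 × 4035.68) = 694.36 / 2821.5073 ≈ 0.246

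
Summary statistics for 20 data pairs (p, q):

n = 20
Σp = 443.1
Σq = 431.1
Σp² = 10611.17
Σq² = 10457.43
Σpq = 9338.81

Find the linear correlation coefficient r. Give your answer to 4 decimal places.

-0.2206

r = (nΣpq − ΣpΣq) / √[(nΣp² − (Σp)²)(nΣq² − (Σq)²)]
Numerator: 20×9338.81 − 443.1×431.1 = -4244.21
Denominator: √[(212223.4 − 196337.61)(209148.6 − 185847.21)] = √[15885.79 × 23301.39] = 19239.5683
r = -4244.21 / 19239.5683 ≈ -0.2206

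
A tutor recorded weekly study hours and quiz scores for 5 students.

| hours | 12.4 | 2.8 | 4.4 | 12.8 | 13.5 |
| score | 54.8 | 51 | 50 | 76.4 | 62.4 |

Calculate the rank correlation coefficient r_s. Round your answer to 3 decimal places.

Rank hours: 3, 1, 2, 4, 5
Rank score: 3, 2, 1, 5, 4
d = rank(hours) − rank(score): 0, -1, 1, -1, 1; Σd² = 4
ρ = 1 − 6Σd² / [n(n²−1)] = 1 − 6×4 / (5×24) = 1 − 24/120 ≈ 0.800

0.800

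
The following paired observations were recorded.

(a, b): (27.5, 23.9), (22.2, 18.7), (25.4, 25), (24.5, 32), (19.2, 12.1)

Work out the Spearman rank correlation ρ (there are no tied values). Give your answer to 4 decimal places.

Rank a: 5, 2, 4, 3, 1
Rank b: 3, 2, 4, 5, 1
d = rank(a) − rank(b): 2, 0, 0, -2, 0; Σd² = 8
ρ = 1 − 6Σd² / [n(n²−1)] = 1 − 6×8 / (5×24) = 1 − 48/120 ≈ 0.6000

0.6000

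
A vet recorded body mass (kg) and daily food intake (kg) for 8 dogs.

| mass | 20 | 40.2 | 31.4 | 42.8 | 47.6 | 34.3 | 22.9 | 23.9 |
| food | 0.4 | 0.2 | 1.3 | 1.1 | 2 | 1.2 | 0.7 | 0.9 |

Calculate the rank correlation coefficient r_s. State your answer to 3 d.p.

Rank mass: 1, 6, 4, 7, 8, 5, 2, 3
Rank food: 2, 1, 7, 5, 8, 6, 3, 4
d = rank(mass) − rank(food): -1, 5, -3, 2, 0, -1, -1, -1; Σd² = 42
ρ = 1 − 6Σd² / [n(n²−1)] = 1 − 6×42 / (8×63) = 1 − 252/504 ≈ 0.500

0.500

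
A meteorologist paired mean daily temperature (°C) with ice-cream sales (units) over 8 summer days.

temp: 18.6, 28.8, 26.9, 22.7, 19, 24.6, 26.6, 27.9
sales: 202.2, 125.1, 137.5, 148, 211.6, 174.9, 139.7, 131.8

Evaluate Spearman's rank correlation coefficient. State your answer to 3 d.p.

Rank temp: 1, 8, 6, 3, 2, 4, 5, 7
Rank sales: 7, 1, 3, 5, 8, 6, 4, 2
d = rank(temp) − rank(sales): -6, 7, 3, -2, -6, -2, 1, 5; Σd² = 164
ρ = 1 − 6Σd² / [n(n²−1)] = 1 − 6×164 / (8×63) = 1 − 984/504 ≈ -0.952

-0.952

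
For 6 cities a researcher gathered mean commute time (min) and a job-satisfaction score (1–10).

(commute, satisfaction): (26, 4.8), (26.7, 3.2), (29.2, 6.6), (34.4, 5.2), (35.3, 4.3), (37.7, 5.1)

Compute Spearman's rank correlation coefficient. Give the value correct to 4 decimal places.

0.2000

Rank commute: 1, 2, 3, 4, 5, 6
Rank satisfaction: 3, 1, 6, 5, 2, 4
d = rank(commute) − rank(satisfaction): -2, 1, -3, -1, 3, 2; Σd² = 28
ρ = 1 − 6Σd² / [n(n²−1)] = 1 − 6×28 / (6×35) = 1 − 168/210 ≈ 0.2000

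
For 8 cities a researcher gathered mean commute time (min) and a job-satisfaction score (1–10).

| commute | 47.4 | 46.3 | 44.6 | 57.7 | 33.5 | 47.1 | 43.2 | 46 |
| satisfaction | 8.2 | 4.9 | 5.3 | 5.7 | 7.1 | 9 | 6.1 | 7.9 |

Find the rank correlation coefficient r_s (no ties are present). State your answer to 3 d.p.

Rank commute: 7, 5, 3, 8, 1, 6, 2, 4
Rank satisfaction: 7, 1, 2, 3, 5, 8, 4, 6
d = rank(commute) − rank(satisfaction): 0, 4, 1, 5, -4, -2, -2, -2; Σd² = 70
ρ = 1 − 6Σd² / [n(n²−1)] = 1 − 6×70 / (8×63) = 1 − 420/504 ≈ 0.167

0.167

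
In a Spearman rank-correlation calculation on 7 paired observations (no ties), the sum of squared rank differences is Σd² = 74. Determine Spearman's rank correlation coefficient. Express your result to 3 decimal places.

-0.321

ρ = 1 − 6Σd² / [n(n²−1)] = 1 − 6×74 / (7×48)
  = 1 − 444/336 = 1 − 1.3214 ≈ -0.321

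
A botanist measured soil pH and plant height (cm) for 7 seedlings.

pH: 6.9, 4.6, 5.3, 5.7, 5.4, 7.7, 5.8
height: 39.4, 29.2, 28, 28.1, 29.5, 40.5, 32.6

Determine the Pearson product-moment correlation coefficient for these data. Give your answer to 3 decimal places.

0.913

n = 7, Σx = 41.4, Σy = 227.3, Σx² = 251.44, Σy² = 7551.87, Σxy = 1374.98
nΣxy − ΣxΣy = 9624.86 − 9410.22 = 214.64
nΣx² − (Σx)² = 1760.08 − 1713.96 = 46.12; nΣy² − (Σy)² = 52863.09 − 51665.29 = 1197.8
r = 214.64 / √(46.12 × 1197.8) = 214.64 / 235.0373 ≈ 0.913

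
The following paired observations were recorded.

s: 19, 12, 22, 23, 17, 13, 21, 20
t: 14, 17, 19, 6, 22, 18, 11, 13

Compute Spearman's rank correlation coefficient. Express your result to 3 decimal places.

Rank s: 4, 1, 7, 8, 3, 2, 6, 5
Rank t: 4, 5, 7, 1, 8, 6, 2, 3
d = rank(s) − rank(t): 0, -4, 0, 7, -5, -4, 4, 2; Σd² = 126
ρ = 1 − 6Σd² / [n(n²−1)] = 1 − 6×126 / (8×63) = 1 − 756/504 ≈ -0.500

-0.500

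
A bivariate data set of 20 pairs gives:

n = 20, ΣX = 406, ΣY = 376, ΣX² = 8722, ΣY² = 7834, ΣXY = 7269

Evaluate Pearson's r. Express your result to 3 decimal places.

-0.600

r = (nΣXY − ΣXΣY) / √[(nΣX² − (ΣX)²)(nΣY² − (ΣY)²)]
Numerator: 20×7269 − 406×376 = -7276
Denominator: √[(174440 − 164836)(156680 − 141376)] = √[9604 × 15304] = 12123.5150
r = -7276 / 12123.5150 ≈ -0.600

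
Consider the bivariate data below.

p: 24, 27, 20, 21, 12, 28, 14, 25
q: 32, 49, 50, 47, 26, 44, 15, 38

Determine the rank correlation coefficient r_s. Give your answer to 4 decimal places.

0.4286

Rank p: 5, 7, 3, 4, 1, 8, 2, 6
Rank q: 3, 7, 8, 6, 2, 5, 1, 4
d = rank(p) − rank(q): 2, 0, -5, -2, -1, 3, 1, 2; Σd² = 48
ρ = 1 − 6Σd² / [n(n²−1)] = 1 − 6×48 / (8×63) = 1 − 288/504 ≈ 0.4286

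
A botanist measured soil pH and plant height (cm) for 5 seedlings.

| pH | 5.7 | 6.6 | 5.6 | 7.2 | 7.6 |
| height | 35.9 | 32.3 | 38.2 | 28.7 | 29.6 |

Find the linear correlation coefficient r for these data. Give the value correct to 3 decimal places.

n = 5, Σx = 32.7, Σy = 164.7, Σx² = 217.01, Σy² = 5491.19, Σxy = 1063.33
nΣxy − ΣxΣy = 5316.65 − 5385.69 = -69.04
nΣx² − (Σx)² = 1085.05 − 1069.29 = 15.76; nΣy² − (Σy)² = 27455.95 − 27126.09 = 329.86
r = -69.04 / √(15.76 × 329.86) = -69.04 / 72.1013 ≈ -0.958

-0.958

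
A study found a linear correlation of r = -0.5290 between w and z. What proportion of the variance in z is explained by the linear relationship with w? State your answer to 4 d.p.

r² = (-0.5290)² = 0.2798

0.2798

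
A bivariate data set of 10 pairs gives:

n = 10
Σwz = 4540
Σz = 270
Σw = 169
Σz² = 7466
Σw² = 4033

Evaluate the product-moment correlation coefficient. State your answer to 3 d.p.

r = (nΣwz − ΣwΣz) / √[(nΣw² − (Σw)²)(nΣz² − (Σz)²)]
Numerator: 10×4540 − 169×270 = -230
Denominator: √[(40330 − 28561)(74660 − 72900)] = √[11769 × 1760] = 4551.2020
r = -230 / 4551.2020 ≈ -0.051

-0.051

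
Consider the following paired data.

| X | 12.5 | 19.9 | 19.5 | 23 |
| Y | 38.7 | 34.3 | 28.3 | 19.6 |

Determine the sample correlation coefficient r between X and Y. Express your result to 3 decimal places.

n = 4, ΣX = 74.9, ΣY = 120.9, ΣX² = 1461.51, ΣY² = 3859.23, ΣXY = 2168.97
nΣXY − ΣXΣY = 8675.88 − 9055.41 = -379.53
nΣX² − (ΣX)² = 5846.04 − 5610.01 = 236.03; nΣY² − (ΣY)² = 15436.92 − 14616.81 = 820.11
r = -379.53 / √(236.03 × 820.11) = -379.53 / 439.9665 ≈ -0.863

-0.863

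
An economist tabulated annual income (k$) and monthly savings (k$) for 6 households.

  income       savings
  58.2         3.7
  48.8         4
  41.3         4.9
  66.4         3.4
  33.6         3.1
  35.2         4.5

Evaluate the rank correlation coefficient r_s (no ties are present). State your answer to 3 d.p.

-0.086

Rank income: 5, 4, 3, 6, 1, 2
Rank savings: 3, 4, 6, 2, 1, 5
d = rank(income) − rank(savings): 2, 0, -3, 4, 0, -3; Σd² = 38
ρ = 1 − 6Σd² / [n(n²−1)] = 1 − 6×38 / (6×35) = 1 − 228/210 ≈ -0.086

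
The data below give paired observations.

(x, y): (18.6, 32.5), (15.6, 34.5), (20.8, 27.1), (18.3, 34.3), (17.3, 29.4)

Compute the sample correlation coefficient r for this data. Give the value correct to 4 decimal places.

n = 5, Σx = 90.6, Σy = 157.8, Σx² = 1656.14, Σy² = 5021.76, Σxy = 2842.69
nΣxy − ΣxΣy = 14213.45 − 14296.68 = -83.23
nΣx² − (Σx)² = 8280.7 − 8208.36 = 72.34; nΣy² − (Σy)² = 25108.8 − 24900.84 = 207.96
r = -83.23 / √(72.34 × 207.96) = -83.23 / 122.6533 ≈ -0.6786

-0.6786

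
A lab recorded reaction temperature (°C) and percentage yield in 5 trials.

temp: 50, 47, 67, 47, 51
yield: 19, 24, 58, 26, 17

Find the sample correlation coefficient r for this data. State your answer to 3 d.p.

0.908

n = 5, Σx = 262, Σy = 144, Σx² = 14008, Σy² = 5266, Σxy = 8053
nΣxy − ΣxΣy = 40265 − 37728 = 2537
nΣx² − (Σx)² = 70040 − 68644 = 1396; nΣy² − (Σy)² = 26330 − 20736 = 5594
r = 2537 / √(1396 × 5594) = 2537 / 2794.4989 ≈ 0.908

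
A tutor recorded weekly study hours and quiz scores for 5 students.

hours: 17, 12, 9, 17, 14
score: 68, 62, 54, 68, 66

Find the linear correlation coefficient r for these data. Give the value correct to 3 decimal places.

n = 5, Σx = 69, Σy = 318, Σx² = 999, Σy² = 20364, Σxy = 4466
nΣxy − ΣxΣy = 22330 − 21942 = 388
nΣx² − (Σx)² = 4995 − 4761 = 234; nΣy² − (Σy)² = 101820 − 101124 = 696
r = 388 / √(234 × 696) = 388 / 403.5641 ≈ 0.961

0.961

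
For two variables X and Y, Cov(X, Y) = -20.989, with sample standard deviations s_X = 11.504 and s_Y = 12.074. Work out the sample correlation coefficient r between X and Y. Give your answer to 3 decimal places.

-0.151

r = Cov(X,Y) / (s_X · s_Y) = -20.989 / (11.504 × 12.074)
  = -20.989 / 138.8993 ≈ -0.151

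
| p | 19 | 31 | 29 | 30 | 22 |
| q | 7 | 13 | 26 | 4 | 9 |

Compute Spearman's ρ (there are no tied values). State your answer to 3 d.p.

0.200

Rank p: 1, 5, 3, 4, 2
Rank q: 2, 4, 5, 1, 3
d = rank(p) − rank(q): -1, 1, -2, 3, -1; Σd² = 16
ρ = 1 − 6Σd² / [n(n²−1)] = 1 − 6×16 / (5×24) = 1 − 96/120 ≈ 0.200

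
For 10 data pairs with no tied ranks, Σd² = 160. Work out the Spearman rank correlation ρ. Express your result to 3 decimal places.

0.030

ρ = 1 − 6Σd² / [n(n²−1)] = 1 − 6×160 / (10×99)
  = 1 − 960/990 = 1 − 0.9697 ≈ 0.030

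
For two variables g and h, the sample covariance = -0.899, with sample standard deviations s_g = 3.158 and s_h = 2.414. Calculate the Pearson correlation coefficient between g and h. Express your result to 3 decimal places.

r = Cov(g,h) / (s_g · s_h) = -0.899 / (3.158 × 2.414)
  = -0.899 / 7.6234 ≈ -0.118

-0.118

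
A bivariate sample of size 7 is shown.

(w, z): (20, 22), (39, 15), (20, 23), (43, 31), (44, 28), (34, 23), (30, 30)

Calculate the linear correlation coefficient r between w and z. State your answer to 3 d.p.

0.240

n = 7, Σw = 230, Σz = 172, Σw² = 8162, Σz² = 4412, Σwz = 5732
nΣwz − ΣwΣz = 40124 − 39560 = 564
nΣw² − (Σw)² = 57134 − 52900 = 4234; nΣz² − (Σz)² = 30884 − 29584 = 1300
r = 564 / √(4234 × 1300) = 564 / 2346.1032 ≈ 0.240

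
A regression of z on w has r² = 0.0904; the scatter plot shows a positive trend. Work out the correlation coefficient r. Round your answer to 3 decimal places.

0.301

|r| = √0.0904 = 0.301
The association is positive, so r = 0.301.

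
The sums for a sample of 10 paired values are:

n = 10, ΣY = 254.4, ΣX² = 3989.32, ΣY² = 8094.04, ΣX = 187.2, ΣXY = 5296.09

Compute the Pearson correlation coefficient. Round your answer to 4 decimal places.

0.6018

r = (nΣXY − ΣXΣY) / √[(nΣX² − (ΣX)²)(nΣY² − (ΣY)²)]
Numerator: 10×5296.09 − 187.2×254.4 = 5337.22
Denominator: √[(39893.2 − 35043.84)(80940.4 − 64719.36)] = √[4849.36 × 16221.04] = 8869.1410
r = 5337.22 / 8869.1410 ≈ 0.6018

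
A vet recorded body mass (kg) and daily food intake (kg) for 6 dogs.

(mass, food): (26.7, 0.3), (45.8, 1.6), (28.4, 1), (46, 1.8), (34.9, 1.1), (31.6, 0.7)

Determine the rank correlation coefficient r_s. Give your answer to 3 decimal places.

Rank mass: 1, 5, 2, 6, 4, 3
Rank food: 1, 5, 3, 6, 4, 2
d = rank(mass) − rank(food): 0, 0, -1, 0, 0, 1; Σd² = 2
ρ = 1 − 6Σd² / [n(n²−1)] = 1 − 6×2 / (6×35) = 1 − 12/210 ≈ 0.943

0.943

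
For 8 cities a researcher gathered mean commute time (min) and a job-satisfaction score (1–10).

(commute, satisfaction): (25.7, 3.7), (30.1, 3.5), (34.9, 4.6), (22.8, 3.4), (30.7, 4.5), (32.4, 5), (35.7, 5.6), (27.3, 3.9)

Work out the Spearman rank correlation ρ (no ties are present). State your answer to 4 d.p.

Rank commute: 2, 4, 7, 1, 5, 6, 8, 3
Rank satisfaction: 3, 2, 6, 1, 5, 7, 8, 4
d = rank(commute) − rank(satisfaction): -1, 2, 1, 0, 0, -1, 0, -1; Σd² = 8
ρ = 1 − 6Σd² / [n(n²−1)] = 1 − 6×8 / (8×63) = 1 − 48/504 ≈ 0.9048

0.9048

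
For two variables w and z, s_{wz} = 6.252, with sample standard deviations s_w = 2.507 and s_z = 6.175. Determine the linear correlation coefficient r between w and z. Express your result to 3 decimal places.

r = Cov(w,z) / (s_w · s_z) = 6.252 / (2.507 × 6.175)
  = 6.252 / 15.4807 ≈ 0.404

0.404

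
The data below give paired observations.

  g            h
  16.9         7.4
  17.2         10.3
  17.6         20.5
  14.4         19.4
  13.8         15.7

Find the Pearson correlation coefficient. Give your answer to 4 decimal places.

n = 5, Σg = 79.9, Σh = 73.3, Σg² = 1289.01, Σh² = 1203.95, Σgh = 1159.04
nΣgh − ΣgΣh = 5795.2 − 5856.67 = -61.47
nΣg² − (Σg)² = 6445.05 − 6384.01 = 61.04; nΣh² − (Σh)² = 6019.75 − 5372.89 = 646.86
r = -61.47 / √(61.04 × 646.86) = -61.47 / 198.7067 ≈ -0.3094

-0.3094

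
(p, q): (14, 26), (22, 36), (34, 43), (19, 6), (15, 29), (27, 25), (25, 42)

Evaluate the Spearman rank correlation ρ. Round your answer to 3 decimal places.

0.464

Rank p: 1, 4, 7, 3, 2, 6, 5
Rank q: 3, 5, 7, 1, 4, 2, 6
d = rank(p) − rank(q): -2, -1, 0, 2, -2, 4, -1; Σd² = 30
ρ = 1 − 6Σd² / [n(n²−1)] = 1 − 6×30 / (7×48) = 1 − 180/336 ≈ 0.464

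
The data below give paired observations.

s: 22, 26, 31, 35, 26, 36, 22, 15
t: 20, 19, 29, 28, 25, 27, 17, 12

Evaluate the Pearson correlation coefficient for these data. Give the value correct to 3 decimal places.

n = 8, Σs = 213, Σt = 177, Σs² = 6027, Σt² = 4173, Σst = 4989
nΣst − ΣsΣt = 39912 − 37701 = 2211
nΣs² − (Σs)² = 48216 − 45369 = 2847; nΣt² − (Σt)² = 33384 − 31329 = 2055
r = 2211 / √(2847 × 2055) = 2211 / 2418.7983 ≈ 0.914

0.914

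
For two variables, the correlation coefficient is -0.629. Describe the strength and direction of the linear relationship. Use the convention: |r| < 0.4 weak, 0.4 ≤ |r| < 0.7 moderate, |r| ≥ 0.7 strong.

r = -0.629 < 0 so the relationship is negative.
|r| = 0.629, which falls in the moderate range.

moderate negative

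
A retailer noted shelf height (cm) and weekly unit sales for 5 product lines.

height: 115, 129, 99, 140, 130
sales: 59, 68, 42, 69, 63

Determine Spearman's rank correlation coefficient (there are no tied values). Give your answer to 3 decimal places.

Rank height: 2, 3, 1, 5, 4
Rank sales: 2, 4, 1, 5, 3
d = rank(height) − rank(sales): 0, -1, 0, 0, 1; Σd² = 2
ρ = 1 − 6Σd² / [n(n²−1)] = 1 − 6×2 / (5×24) = 1 − 12/120 ≈ 0.900

0.900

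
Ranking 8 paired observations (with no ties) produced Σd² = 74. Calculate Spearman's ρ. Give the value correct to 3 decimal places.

ρ = 1 − 6Σd² / [n(n²−1)] = 1 − 6×74 / (8×63)
  = 1 − 444/504 = 1 − 0.8810 ≈ 0.119

0.119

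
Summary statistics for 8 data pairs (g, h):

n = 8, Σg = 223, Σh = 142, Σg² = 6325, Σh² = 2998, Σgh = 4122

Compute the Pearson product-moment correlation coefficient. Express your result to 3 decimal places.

0.718

r = (nΣgh − ΣgΣh) / √[(nΣg² − (Σg)²)(nΣh² − (Σh)²)]
Numerator: 8×4122 − 223×142 = 1310
Denominator: √[(50600 − 49729)(23984 − 20164)] = √[871 × 3820] = 1824.0669
r = 1310 / 1824.0669 ≈ 0.718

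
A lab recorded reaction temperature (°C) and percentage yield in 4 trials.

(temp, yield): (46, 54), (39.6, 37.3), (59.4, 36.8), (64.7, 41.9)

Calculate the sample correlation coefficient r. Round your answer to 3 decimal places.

-0.195

n = 4, Σx = 209.7, Σy = 170, Σx² = 11398.61, Σy² = 7417.14, Σxy = 8857.93
nΣxy − ΣxΣy = 35431.72 − 35649 = -217.28
nΣx² − (Σx)² = 45594.44 − 43974.09 = 1620.35; nΣy² − (Σy)² = 29668.56 − 28900 = 768.56
r = -217.28 / √(1620.35 × 768.56) = -217.28 / 1115.9463 ≈ -0.195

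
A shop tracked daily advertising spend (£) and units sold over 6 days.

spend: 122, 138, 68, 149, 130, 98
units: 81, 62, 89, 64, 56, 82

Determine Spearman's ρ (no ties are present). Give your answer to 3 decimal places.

-0.771

Rank spend: 3, 5, 1, 6, 4, 2
Rank units: 4, 2, 6, 3, 1, 5
d = rank(spend) − rank(units): -1, 3, -5, 3, 3, -3; Σd² = 62
ρ = 1 − 6Σd² / [n(n²−1)] = 1 − 6×62 / (6×35) = 1 − 372/210 ≈ -0.771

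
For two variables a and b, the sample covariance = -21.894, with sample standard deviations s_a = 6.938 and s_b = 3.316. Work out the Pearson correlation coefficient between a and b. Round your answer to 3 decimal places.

r = Cov(a,b) / (s_a · s_b) = -21.894 / (6.938 × 3.316)
  = -21.894 / 23.0064 ≈ -0.952

-0.952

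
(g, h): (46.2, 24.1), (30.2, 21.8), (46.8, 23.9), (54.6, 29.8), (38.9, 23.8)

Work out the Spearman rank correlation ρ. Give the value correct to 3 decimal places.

Rank g: 3, 1, 4, 5, 2
Rank h: 4, 1, 3, 5, 2
d = rank(g) − rank(h): -1, 0, 1, 0, 0; Σd² = 2
ρ = 1 − 6Σd² / [n(n²−1)] = 1 − 6×2 / (5×24) = 1 − 12/120 ≈ 0.900

0.900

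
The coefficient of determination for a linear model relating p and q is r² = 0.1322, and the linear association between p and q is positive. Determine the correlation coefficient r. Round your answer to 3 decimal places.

0.364

|r| = √0.1322 = 0.364
The association is positive, so r = 0.364.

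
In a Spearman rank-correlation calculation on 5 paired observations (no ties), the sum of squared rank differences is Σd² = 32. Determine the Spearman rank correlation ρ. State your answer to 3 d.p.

-0.600

ρ = 1 − 6Σd² / [n(n²−1)] = 1 − 6×32 / (5×24)
  = 1 − 192/120 = 1 − 1.6000 ≈ -0.600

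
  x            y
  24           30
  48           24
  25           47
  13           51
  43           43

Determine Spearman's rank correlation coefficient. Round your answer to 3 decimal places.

-0.700

Rank x: 2, 5, 3, 1, 4
Rank y: 2, 1, 4, 5, 3
d = rank(x) − rank(y): 0, 4, -1, -4, 1; Σd² = 34
ρ = 1 − 6Σd² / [n(n²−1)] = 1 − 6×34 / (5×24) = 1 − 204/120 ≈ -0.700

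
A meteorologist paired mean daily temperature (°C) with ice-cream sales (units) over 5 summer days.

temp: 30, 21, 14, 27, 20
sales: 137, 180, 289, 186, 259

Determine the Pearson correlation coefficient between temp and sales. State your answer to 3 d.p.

-0.901

n = 5, Σx = 112, Σy = 1051, Σx² = 2666, Σy² = 236367, Σxy = 22138
nΣxy − ΣxΣy = 110690 − 117712 = -7022
nΣx² − (Σx)² = 13330 − 12544 = 786; nΣy² − (Σy)² = 1181835 − 1104601 = 77234
r = -7022 / √(786 × 77234) = -7022 / 7791.4006 ≈ -0.901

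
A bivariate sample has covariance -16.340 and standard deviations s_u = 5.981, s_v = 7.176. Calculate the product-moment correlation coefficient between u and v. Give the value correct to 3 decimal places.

-0.381

r = Cov(u,v) / (s_u · s_v) = -16.340 / (5.981 × 7.176)
  = -16.340 / 42.9197 ≈ -0.381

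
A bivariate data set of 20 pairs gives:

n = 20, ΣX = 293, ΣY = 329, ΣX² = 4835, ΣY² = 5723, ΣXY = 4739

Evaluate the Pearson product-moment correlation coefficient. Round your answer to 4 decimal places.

r = (nΣXY − ΣXΣY) / √[(nΣX² − (ΣX)²)(nΣY² − (ΣY)²)]
Numerator: 20×4739 − 293×329 = -1617
Denominator: √[(96700 − 85849)(114460 − 108241)] = √[10851 × 6219] = 8214.7653
r = -1617 / 8214.7653 ≈ -0.1968

-0.1968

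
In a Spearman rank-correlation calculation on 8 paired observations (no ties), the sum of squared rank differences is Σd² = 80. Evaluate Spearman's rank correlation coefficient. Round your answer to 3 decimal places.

ρ = 1 − 6Σd² / [n(n²−1)] = 1 − 6×80 / (8×63)
  = 1 − 480/504 = 1 − 0.9524 ≈ 0.048

0.048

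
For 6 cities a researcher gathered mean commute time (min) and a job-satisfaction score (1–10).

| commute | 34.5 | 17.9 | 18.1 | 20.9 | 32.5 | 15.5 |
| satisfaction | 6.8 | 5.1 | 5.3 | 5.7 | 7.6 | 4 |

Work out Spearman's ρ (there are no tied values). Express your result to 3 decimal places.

0.943

Rank commute: 6, 2, 3, 4, 5, 1
Rank satisfaction: 5, 2, 3, 4, 6, 1
d = rank(commute) − rank(satisfaction): 1, 0, 0, 0, -1, 0; Σd² = 2
ρ = 1 − 6Σd² / [n(n²−1)] = 1 − 6×2 / (6×35) = 1 − 12/210 ≈ 0.943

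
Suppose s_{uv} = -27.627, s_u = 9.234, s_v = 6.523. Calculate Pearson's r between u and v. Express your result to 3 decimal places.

r = Cov(u,v) / (s_u · s_v) = -27.627 / (9.234 × 6.523)
  = -27.627 / 60.2334 ≈ -0.459

-0.459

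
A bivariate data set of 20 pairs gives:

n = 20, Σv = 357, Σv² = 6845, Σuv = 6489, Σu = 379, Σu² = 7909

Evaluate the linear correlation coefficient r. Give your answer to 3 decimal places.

r = (nΣuv − ΣuΣv) / √[(nΣu² − (Σu)²)(nΣv² − (Σv)²)]
Numerator: 20×6489 − 379×357 = -5523
Denominator: √[(158180 − 143641)(136900 − 127449)] = √[14539 × 9451] = 11722.1196
r = -5523 / 11722.1196 ≈ -0.471

-0.471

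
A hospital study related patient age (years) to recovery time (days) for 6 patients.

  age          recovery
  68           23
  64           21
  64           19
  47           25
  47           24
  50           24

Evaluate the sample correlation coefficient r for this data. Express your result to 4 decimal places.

-0.7322

n = 6, Σx = 340, Σy = 136, Σx² = 19734, Σy² = 3108, Σxy = 7627
nΣxy − ΣxΣy = 45762 − 46240 = -478
nΣx² − (Σx)² = 118404 − 115600 = 2804; nΣy² − (Σy)² = 18648 − 18496 = 152
r = -478 / √(2804 × 152) = -478 / 652.8461 ≈ -0.7322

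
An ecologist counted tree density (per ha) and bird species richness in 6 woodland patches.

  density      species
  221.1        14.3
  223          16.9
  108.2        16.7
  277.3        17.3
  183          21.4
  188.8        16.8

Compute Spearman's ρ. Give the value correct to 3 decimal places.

0.200

Rank density: 4, 5, 1, 6, 2, 3
Rank species: 1, 4, 2, 5, 6, 3
d = rank(density) − rank(species): 3, 1, -1, 1, -4, 0; Σd² = 28
ρ = 1 − 6Σd² / [n(n²−1)] = 1 − 6×28 / (6×35) = 1 − 168/210 ≈ 0.200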